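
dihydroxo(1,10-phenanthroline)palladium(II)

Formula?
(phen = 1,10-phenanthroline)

[Pd(OH)2(phen)]

Ligands: 2 hydroxo (OH, -1), 1 1,10-phenanthroline (phen, neutral). Ligand charge sum = -2.
With Pd in oxidation state +2, the complex ion is [Pd...].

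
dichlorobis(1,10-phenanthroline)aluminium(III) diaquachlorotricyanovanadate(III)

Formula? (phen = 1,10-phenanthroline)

[AlCl2(phen)2][VCl(CN)3(H2O)2]

Cation [Al…]: ligand charges -2, Al(III) ⇒ ion charge 1+.
Anion [V…]: ligand charges -4, V(III) ⇒ ion charge 1−.
One 1+ cation balances one 1− anion.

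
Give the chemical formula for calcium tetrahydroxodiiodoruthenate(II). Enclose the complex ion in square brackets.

Ca2[RuI2(OH)4]

Ligands: 2 iodo (I, -1), 4 hydroxo (OH, -1). Ligand charge sum = -6.
Charge balance with calcium (+2) requires 1 complex ion per 2 calcium.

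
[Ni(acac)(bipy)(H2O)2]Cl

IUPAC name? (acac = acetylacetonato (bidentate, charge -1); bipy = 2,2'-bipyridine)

The 1 chloride counter-ion carries a total charge of -1, so each complex ion is 1+.
Ligand charges: 1×acetylacetonato (-1 each), 1×2,2'-bipyridine (neutral), 2×aqua (neutral); total -1. So Ni + (-1) = 1+, giving Ni = +2.
Ligands are named alphabetically: acetylacetonato before aqua before bipyridine.

(acetylacetonato)diaqua(2,2'-bipyridine)nickel(II) chloride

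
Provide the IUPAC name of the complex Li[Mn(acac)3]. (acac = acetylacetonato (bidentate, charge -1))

lithium tris(acetylacetonato)manganate(II)

The 1 lithium counter-ion carries a total charge of +1, so each complex ion is 1−.
Ligand charges: 3×acetylacetonato (-1 each); total -3. So Mn + (-3) = 1−, giving Mn = +2.
The complex ion is anionic, so manganese takes the -ate form manganate(II).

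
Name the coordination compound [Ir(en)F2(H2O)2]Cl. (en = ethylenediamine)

The 1 chloride counter-ion carries a total charge of -1, so each complex ion is 1+.
Ligand charges: 1×ethylenediamine (neutral), 2×fluoro (-1 each), 2×aqua (neutral); total -2. So Ir + (-2) = 1+, giving Ir = +3.
Ligands are named alphabetically: aqua before ethylenediamine before fluoro.

diaqua(ethylenediamine)difluoroiridium(III) chloride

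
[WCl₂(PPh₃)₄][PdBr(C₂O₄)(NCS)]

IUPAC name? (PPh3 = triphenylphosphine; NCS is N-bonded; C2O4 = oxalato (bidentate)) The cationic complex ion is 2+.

Both ions are complex: the cation is named first with the plain metal name, the anion second with the -ate form; each ion's ligands are alphabetised independently.
The complex cation is given as 2+; its ligand charges sum to -2, so W = +4.
A 1:1 salt means the anion carries the equal and opposite charge, 2−.
Anion: ligand charges sum to -4; for the ion to be 2−, Pd = +2.

dichlorotetrakis(triphenylphosphine)tungsten(IV) bromoisothiocyanatooxalatopalladate(II)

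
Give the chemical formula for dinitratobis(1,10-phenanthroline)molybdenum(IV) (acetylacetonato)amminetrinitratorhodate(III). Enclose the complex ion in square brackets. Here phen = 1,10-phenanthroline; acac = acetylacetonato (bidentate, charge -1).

Cation [Mo…]: ligand charges -2, Mo(IV) ⇒ ion charge 2+.
Anion [Rh…]: ligand charges -4, Rh(III) ⇒ ion charge 1−.

[Mo(NO3)2(phen)2][Rh(acac)(NH3)(NO3)3]2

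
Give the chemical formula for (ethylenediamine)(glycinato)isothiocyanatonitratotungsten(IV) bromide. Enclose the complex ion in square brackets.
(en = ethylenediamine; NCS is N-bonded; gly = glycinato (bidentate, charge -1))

[W(en)(gly)(NCS)(NO3)]Br

Ligands: 1 ethylenediamine (en, neutral), 1 nitrato (NO3, -1), 1 isothiocyanato (NCS, -1), 1 glycinato (gly, -1). Ligand charge sum = -3.
With W in oxidation state +4, the complex ion is [W...]^1+.
Charge balance with bromide (-1) requires 1 complex ion per 1 bromide.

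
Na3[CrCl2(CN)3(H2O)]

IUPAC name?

The 3 sodium counter-ions carry a total charge of +3, so each complex ion is 3−.
Ligand charges: 1×aqua (neutral), 2×chloro (-1 each), 3×cyano (-1 each); total -5. So Cr + (-5) = 3−, giving Cr = +2.
Ligands are named alphabetically: aqua before chloro before cyano.
The complex ion is anionic, so chromium takes the -ate form chromate(II).

sodium aquadichlorotricyanochromate(II)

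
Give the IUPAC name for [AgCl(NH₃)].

amminechlorosilver(I)

There is no counter-ion, so the complex is neutral overall.
Ligand charges: 1×ammine (neutral), 1×chloro (-1 each); total -1. So Ag + (-1) = 0, giving Ag = +1.
Ligands are named alphabetically: ammine before chloro.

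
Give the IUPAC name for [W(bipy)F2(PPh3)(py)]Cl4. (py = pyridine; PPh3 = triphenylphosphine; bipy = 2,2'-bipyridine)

(2,2'-bipyridine)difluoro(pyridine)(triphenylphosphine)tungsten(VI) chloride

The 4 chloride counter-ions carry a total charge of -4, so each complex ion is 4+.
Ligand charges: 1×pyridine (neutral), 2×fluoro (-1 each), 1×triphenylphosphine (neutral), 1×2,2'-bipyridine (neutral); total -2. So W + (-2) = 4+, giving W = +6.
Ligands are named alphabetically: bipyridine before fluoro before pyridine before triphenylphosphine.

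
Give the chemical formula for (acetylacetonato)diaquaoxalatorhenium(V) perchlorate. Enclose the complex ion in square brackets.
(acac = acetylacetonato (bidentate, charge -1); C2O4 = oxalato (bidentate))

Ligands: 2 aqua (H2O, neutral), 1 acetylacetonato (acac, -1), 1 oxalato (C2O4, -2). Ligand charge sum = -3.
With Re in oxidation state +5, the complex ion is [Re...]^2+.
Charge balance with perchlorate (-1) requires 1 complex ion per 2 perchlorate.

[Re(acac)(C2O4)(H2O)2](ClO4)2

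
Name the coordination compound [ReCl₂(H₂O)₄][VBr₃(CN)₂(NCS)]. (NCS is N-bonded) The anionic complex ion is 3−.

tetraaquadichlororhenium(V) tribromodicyanoisothiocyanatovanadate(III)

Both ions are complex: the cation is named first with the plain metal name, the anion second with the -ate form; each ion's ligands are alphabetised independently.
The complex anion is given as 3−; its ligand charges sum to -6, so V = +3.
A 1:1 salt means the cation carries the equal and opposite charge, 3+.
Cation: ligand charges sum to -2; for the ion to be 3+, Re = +5.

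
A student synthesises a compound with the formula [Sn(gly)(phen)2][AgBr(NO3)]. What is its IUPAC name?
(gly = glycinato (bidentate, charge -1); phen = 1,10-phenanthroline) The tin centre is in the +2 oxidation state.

(glycinato)bis(1,10-phenanthroline)tin(II) bromonitratoargentate(I)

Both ions are complex: the cation is named first with the plain metal name, the anion second with the -ate form; each ion's ligands are alphabetised independently.
Sn is given as +2; the cation's ligand charges sum to -1, so the complex cation is 1+.
A 1:1 salt means the anion carries the equal and opposite charge, 1−.
Anion: ligand charges sum to -2; for the ion to be 1−, Ag = +1.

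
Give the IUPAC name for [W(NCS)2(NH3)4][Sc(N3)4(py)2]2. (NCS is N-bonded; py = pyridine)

Both ions are complex: the cation is named first with the plain metal name, the anion second with the -ate form; each ion's ligands are alphabetised independently.
Scandium is always +3 in its complexes; the anion's ligand charges sum to -4, so the complex anion is 1−.
With 2 anions per cation, the cation must be 2×1 = 2+.
Cation: ligand charges sum to -2; for the ion to be 2+, W = +4.

tetraamminediisothiocyanatotungsten(IV) tetraazidobis(pyridine)scandate(III)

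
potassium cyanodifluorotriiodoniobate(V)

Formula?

Ligands: 2 fluoro (F, -1), 3 iodo (I, -1), 1 cyano (CN, -1). Ligand charge sum = -6.
With Nb in oxidation state +5, the complex ion is [Nb...]^1−.
Charge balance with potassium (+1) requires 1 complex ion per 1 potassium.

K[Nb(CN)F2I3]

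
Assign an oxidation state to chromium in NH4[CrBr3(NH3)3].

+2

1 ammonium outside the brackets (+1 each) → the complex ion is 1−.
Ligand charges: 3×NH3 neutral; 3×Br = -3; sum -3.
Cr + (-3) = 1− ⇒ Cr is +2.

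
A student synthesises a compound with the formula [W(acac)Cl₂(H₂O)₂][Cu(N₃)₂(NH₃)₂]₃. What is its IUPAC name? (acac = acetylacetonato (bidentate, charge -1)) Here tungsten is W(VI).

W is given as +6; the cation's ligand charges sum to -3, so the complex cation is 3+.
With 3 anions per cation, each anion must be 3/3 = 1−.
Anion: ligand charges sum to -2; for the ion to be 1−, Cu = +1.

(acetylacetonato)diaquadichlorotungsten(VI) diamminediazidocuprate(I)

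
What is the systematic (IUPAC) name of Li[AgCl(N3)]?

lithium azidochloroargentate(I)

The 1 lithium counter-ion carries a total charge of +1, so each complex ion is 1−.
Ligand charges: 1×azido (-1 each), 1×chloro (-1 each); total -2. So Ag + (-2) = 1−, giving Ag = +1.
Ligands are named alphabetically: azido before chloro.
The complex ion is anionic, so silver takes the -ate form argentate(I).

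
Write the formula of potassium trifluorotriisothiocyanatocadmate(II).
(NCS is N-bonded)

Ligands: 3 isothiocyanato (NCS, -1), 3 fluoro (F, -1). Ligand charge sum = -6.
With Cd in oxidation state +2, the complex ion is [Cd...]^4−.
Charge balance with potassium (+1) requires 1 complex ion per 4 potassium.

K4[CdF3(NCS)3]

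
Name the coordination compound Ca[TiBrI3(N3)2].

The 1 calcium counter-ion carries a total charge of +2, so each complex ion is 2−.
Ligand charges: 3×iodo (-1 each), 1×bromo (-1 each), 2×azido (-1 each); total -6. So Ti + (-6) = 2−, giving Ti = +4.
The complex ion is anionic, so titanium takes the -ate form titanate(IV).

calcium diazidobromotriiodotitanate(IV)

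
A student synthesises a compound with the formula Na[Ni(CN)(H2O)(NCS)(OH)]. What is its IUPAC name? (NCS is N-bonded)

The 1 sodium counter-ion carries a total charge of +1, so each complex ion is 1−.
Ligand charges: 1×aqua (neutral), 1×cyano (-1 each), 1×hydroxo (-1 each), 1×isothiocyanato (-1 each); total -3. So Ni + (-3) = 1−, giving Ni = +2.
Ligands are named alphabetically: aqua before cyano before hydroxo before isothiocyanato.
The complex ion is anionic, so nickel takes the -ate form nickelate(II).

sodium aquacyanohydroxoisothiocyanatonickelate(II)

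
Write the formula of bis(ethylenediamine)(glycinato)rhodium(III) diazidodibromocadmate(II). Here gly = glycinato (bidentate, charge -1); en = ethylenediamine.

Cation [Rh…]: ligand charges -1, Rh(III) ⇒ ion charge 2+.
Anion [Cd…]: ligand charges -4, Cd(II) ⇒ ion charge 2−.
One 2+ cation balances one 2− anion.

[Rh(en)2(gly)][CdBr2(N3)2]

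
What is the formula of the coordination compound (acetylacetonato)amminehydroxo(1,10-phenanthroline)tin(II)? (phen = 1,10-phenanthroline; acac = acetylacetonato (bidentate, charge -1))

[Sn(acac)(NH3)(OH)(phen)]

Ligands: 1 hydroxo (OH, -1), 1 ammine (NH3, neutral), 1 1,10-phenanthroline (phen, neutral), 1 acetylacetonato (acac, -1). Ligand charge sum = -2.
With Sn in oxidation state +2, the complex ion is [Sn...].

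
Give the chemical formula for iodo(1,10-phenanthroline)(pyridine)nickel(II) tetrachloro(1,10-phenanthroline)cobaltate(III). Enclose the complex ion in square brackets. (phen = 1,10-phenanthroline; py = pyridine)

Cation [Ni…]: ligand charges -1, Ni(II) ⇒ ion charge 1+.
Anion [Co…]: ligand charges -4, Co(III) ⇒ ion charge 1−.
One 1+ cation balances one 1− anion.

[NiI(phen)(py)][CoCl4(phen)]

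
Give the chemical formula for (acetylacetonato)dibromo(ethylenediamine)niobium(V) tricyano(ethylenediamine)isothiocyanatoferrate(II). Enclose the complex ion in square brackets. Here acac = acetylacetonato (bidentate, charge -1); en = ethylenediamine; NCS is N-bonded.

Cation [Nb…]: ligand charges -3, Nb(V) ⇒ ion charge 2+.
Anion [Fe…]: ligand charges -4, Fe(II) ⇒ ion charge 2−.
One 2+ cation balances one 2− anion.

[Nb(acac)Br2(en)][Fe(CN)3(en)(NCS)]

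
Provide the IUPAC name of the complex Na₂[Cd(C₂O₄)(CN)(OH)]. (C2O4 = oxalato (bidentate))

sodium cyanohydroxooxalatocadmate(II)

The 2 sodium counter-ions carry a total charge of +2, so each complex ion is 2−.
Ligand charges: 1×oxalato (-2 each), 1×hydroxo (-1 each), 1×cyano (-1 each); total -4. So Cd + (-4) = 2−, giving Cd = +2.
Ligands are named alphabetically: cyano before hydroxo before oxalato.
The complex ion is anionic, so cadmium takes the -ate form cadmate(II).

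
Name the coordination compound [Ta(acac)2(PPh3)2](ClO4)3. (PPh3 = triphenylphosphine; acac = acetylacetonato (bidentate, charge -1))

The 3 perchlorate counter-ions carry a total charge of -3, so each complex ion is 3+.
Ligand charges: 2×triphenylphosphine (neutral), 2×acetylacetonato (-1 each); total -2. So Ta + (-2) = 3+, giving Ta = +5.
Ligands are named alphabetically: acetylacetonato before triphenylphosphine.

bis(acetylacetonato)bis(triphenylphosphine)tantalum(V) perchlorate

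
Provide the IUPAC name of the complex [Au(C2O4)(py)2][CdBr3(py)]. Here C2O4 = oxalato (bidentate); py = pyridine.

Both ions are complex: the cation is named first with the plain metal name, the anion second with the -ate form; each ion's ligands are alphabetised independently.
Cadmium is always +2 in its complexes; the anion's ligand charges sum to -3, so the complex anion is 1−.
A 1:1 salt means the cation carries the equal and opposite charge, 1+.
Cation: ligand charges sum to -2; for the ion to be 1+, Au = +3.

oxalatobis(pyridine)gold(III) tribromo(pyridine)cadmate(II)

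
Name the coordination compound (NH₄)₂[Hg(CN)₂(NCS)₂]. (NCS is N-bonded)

The 2 ammonium counter-ions carry a total charge of +2, so each complex ion is 2−.
Ligand charges: 2×isothiocyanato (-1 each), 2×cyano (-1 each); total -4. So Hg + (-4) = 2−, giving Hg = +2.
Ligands are named alphabetically: cyano before isothiocyanato.
The complex ion is anionic, so mercury takes the -ate form mercurate(II).

ammonium dicyanodiisothiocyanatomercurate(II)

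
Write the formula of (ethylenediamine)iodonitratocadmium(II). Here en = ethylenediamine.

Ligands: 1 ethylenediamine (en, neutral), 1 nitrato (NO3, -1), 1 iodo (I, -1). Ligand charge sum = -2.
With Cd in oxidation state +2, the complex ion is [Cd...].

[Cd(en)I(NO3)]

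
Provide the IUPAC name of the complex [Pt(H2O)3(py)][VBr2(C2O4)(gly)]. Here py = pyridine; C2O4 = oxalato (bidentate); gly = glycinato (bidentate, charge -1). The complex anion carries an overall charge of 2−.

triaqua(pyridine)platinum(II) dibromo(glycinato)oxalatovanadate(III)

The complex anion is given as 2−; its ligand charges sum to -5, so V = +3.
A 1:1 salt means the cation carries the equal and opposite charge, 2+.
Cation: ligand charges sum to 0; for the ion to be 2+, Pt = +2.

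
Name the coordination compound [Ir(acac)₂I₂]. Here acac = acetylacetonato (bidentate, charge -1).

There is no counter-ion, so the complex is neutral overall.
Ligand charges: 2×iodo (-1 each), 2×acetylacetonato (-1 each); total -4. So Ir + (-4) = 0, giving Ir = +4.
Ligands are named alphabetically: acetylacetonato before iodo.

bis(acetylacetonato)diiodoiridium(IV)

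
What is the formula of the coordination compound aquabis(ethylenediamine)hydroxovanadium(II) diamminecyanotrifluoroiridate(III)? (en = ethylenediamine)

Cation [V…]: ligand charges -1, V(II) ⇒ ion charge 1+.
Anion [Ir…]: ligand charges -4, Ir(III) ⇒ ion charge 1−.

[V(en)2(H2O)(OH)][Ir(CN)F3(NH3)2]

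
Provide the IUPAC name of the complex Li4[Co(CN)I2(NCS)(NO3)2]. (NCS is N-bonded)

lithium cyanodiiodoisothiocyanatodinitratocobaltate(II)

The 4 lithium counter-ions carry a total charge of +4, so each complex ion is 4−.
Ligand charges: 1×isothiocyanato (-1 each), 1×cyano (-1 each), 2×nitrato (-1 each), 2×iodo (-1 each); total -6. So Co + (-6) = 4−, giving Co = +2.
The complex ion is anionic, so cobalt takes the -ate form cobaltate(II).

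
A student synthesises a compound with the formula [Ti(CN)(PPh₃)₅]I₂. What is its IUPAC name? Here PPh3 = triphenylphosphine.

The 2 iodide counter-ions carry a total charge of -2, so each complex ion is 2+.
Ligand charges: 5×triphenylphosphine (neutral), 1×cyano (-1 each); total -1. So Ti + (-1) = 2+, giving Ti = +3.
Ligands are named alphabetically: cyano before triphenylphosphine.

cyanopentakis(triphenylphosphine)titanium(III) iodide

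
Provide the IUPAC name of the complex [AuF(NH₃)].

amminefluorogold(I)

There is no counter-ion, so the complex is neutral overall.
Ligand charges: 1×ammine (neutral), 1×fluoro (-1 each); total -1. So Au + (-1) = 0, giving Au = +1.
Ligands are named alphabetically: ammine before fluoro.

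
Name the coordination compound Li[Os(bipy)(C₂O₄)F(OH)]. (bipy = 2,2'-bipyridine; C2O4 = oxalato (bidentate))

lithium (2,2'-bipyridine)fluorohydroxooxalatoosmate(III)

The 1 lithium counter-ion carries a total charge of +1, so each complex ion is 1−.
Ligand charges: 1×fluoro (-1 each), 1×2,2'-bipyridine (neutral), 1×oxalato (-2 each), 1×hydroxo (-1 each); total -4. So Os + (-4) = 1−, giving Os = +3.
The complex ion is anionic, so osmium takes the -ate form osmate(III).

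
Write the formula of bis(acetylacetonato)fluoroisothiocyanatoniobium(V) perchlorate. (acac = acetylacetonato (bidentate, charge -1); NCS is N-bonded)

[Nb(acac)2F(NCS)]ClO4

Ligands: 1 fluoro (F, -1), 2 acetylacetonato (acac, -1), 1 isothiocyanato (NCS, -1). Ligand charge sum = -4.
With Nb in oxidation state +5, the complex ion is [Nb...]^1+.
Charge balance with perchlorate (-1) requires 1 complex ion per 1 perchlorate.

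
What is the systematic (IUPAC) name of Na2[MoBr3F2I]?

The 2 sodium counter-ions carry a total charge of +2, so each complex ion is 2−.
Ligand charges: 3×bromo (-1 each), 1×iodo (-1 each), 2×fluoro (-1 each); total -6. So Mo + (-6) = 2−, giving Mo = +4.
The complex ion is anionic, so molybdenum takes the -ate form molybdate(IV).

sodium tribromodifluoroiodomolybdate(IV)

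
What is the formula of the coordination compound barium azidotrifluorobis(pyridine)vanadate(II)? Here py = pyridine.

Ligands: 3 fluoro (F, -1), 2 pyridine (py, neutral), 1 azido (N3, -1). Ligand charge sum = -4.
With V in oxidation state +2, the complex ion is [V...]^2−.
Charge balance with barium (+2) requires 1 complex ion per 1 barium.

Ba[VF3(N3)(py)2]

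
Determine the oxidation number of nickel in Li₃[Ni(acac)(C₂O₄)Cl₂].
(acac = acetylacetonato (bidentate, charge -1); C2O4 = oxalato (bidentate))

3 lithium outside the brackets (+1 each) → the complex ion is 3−.
Ligand charges: 1×acac = -1; 2×Cl = -2; 1×C2O4 = -2; sum -5.
Ni + (-5) = 3− ⇒ Ni is +2.

+2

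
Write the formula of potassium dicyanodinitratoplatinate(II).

K2[Pt(CN)2(NO3)2]

Ligands: 2 cyano (CN, -1), 2 nitrato (NO3, -1). Ligand charge sum = -4.
Charge balance with potassium (+1) requires 1 complex ion per 2 potassium.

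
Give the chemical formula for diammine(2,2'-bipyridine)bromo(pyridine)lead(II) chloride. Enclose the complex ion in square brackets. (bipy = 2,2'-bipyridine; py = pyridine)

[Pb(bipy)Br(NH3)2(py)]Cl

Ligands: 1 bromo (Br, -1), 1 2,2'-bipyridine (bipy, neutral), 2 ammine (NH3, neutral), 1 pyridine (py, neutral). Ligand charge sum = -1.
Charge balance with chloride (-1) requires 1 complex ion per 1 chloride.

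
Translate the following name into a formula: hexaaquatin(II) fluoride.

[Sn(H2O)6]F2

Ligands: 6 aqua (H2O, neutral). Ligand charge sum = 0.
Charge balance with fluoride (-1) requires 1 complex ion per 2 fluoride.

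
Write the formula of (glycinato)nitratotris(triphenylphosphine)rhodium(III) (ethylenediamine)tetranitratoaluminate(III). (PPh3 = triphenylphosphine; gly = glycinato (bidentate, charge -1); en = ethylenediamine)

Cation [Rh…]: ligand charges -2, Rh(III) ⇒ ion charge 1+.
Anion [Al…]: ligand charges -4, Al(III) ⇒ ion charge 1−.

[Rh(gly)(NO3)(PPh3)3][Al(en)(NO3)4]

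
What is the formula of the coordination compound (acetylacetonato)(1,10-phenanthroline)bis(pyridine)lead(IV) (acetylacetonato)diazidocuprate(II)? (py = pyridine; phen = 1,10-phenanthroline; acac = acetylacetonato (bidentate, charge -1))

[Pb(acac)(phen)(py)2][Cu(acac)(N3)2]3

Cation [Pb…]: ligand charges -1, Pb(IV) ⇒ ion charge 3+.
Anion [Cu…]: ligand charges -3, Cu(II) ⇒ ion charge 1−.
One 3+ cation requires 3 of the 1− anion.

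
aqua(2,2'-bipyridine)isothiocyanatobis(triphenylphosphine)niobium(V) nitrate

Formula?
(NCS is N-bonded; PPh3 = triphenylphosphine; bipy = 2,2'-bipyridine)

[Nb(bipy)(H2O)(NCS)(PPh3)2](NO3)4

Ligands: 1 isothiocyanato (NCS, -1), 1 aqua (H2O, neutral), 2 triphenylphosphine (PPh3, neutral), 1 2,2'-bipyridine (bipy, neutral). Ligand charge sum = -1.
Charge balance with nitrate (-1) requires 1 complex ion per 4 nitrate.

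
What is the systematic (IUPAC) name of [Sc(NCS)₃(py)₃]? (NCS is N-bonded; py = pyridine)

triisothiocyanatotris(pyridine)scandium(III)

There is no counter-ion, so the complex is neutral overall.
Ligand charges: 3×isothiocyanato (-1 each), 3×pyridine (neutral); total -3. So Sc + (-3) = 0, giving Sc = +3.
Ligands are named alphabetically: isothiocyanato before pyridine.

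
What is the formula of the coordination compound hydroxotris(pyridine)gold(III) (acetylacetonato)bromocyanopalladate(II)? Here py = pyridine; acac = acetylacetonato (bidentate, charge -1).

[Au(OH)(py)3][Pd(acac)Br(CN)]2

Cation [Au…]: ligand charges -1, Au(III) ⇒ ion charge 2+.
Anion [Pd…]: ligand charges -3, Pd(II) ⇒ ion charge 1−.
One 2+ cation requires 2 of the 1− anion.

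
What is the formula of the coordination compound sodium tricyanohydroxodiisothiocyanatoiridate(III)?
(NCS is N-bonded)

Na3[Ir(CN)3(NCS)2(OH)]

Ligands: 3 cyano (CN, -1), 1 hydroxo (OH, -1), 2 isothiocyanato (NCS, -1). Ligand charge sum = -6.
With Ir in oxidation state +3, the complex ion is [Ir...]^3−.
Charge balance with sodium (+1) requires 1 complex ion per 3 sodium.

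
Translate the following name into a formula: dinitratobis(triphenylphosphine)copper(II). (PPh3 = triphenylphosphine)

Ligands: 2 nitrato (NO3, -1), 2 triphenylphosphine (PPh3, neutral). Ligand charge sum = -2.
With Cu in oxidation state +2, the complex ion is [Cu...].

[Cu(NO3)2(PPh3)2]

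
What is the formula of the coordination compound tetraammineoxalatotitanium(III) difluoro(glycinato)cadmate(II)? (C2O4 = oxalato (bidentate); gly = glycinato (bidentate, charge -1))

Cation [Ti…]: ligand charges -2, Ti(III) ⇒ ion charge 1+.
Anion [Cd…]: ligand charges -3, Cd(II) ⇒ ion charge 1−.

[Ti(C2O4)(NH3)4][CdF2(gly)]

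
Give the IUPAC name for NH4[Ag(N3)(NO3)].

ammonium azidonitratoargentate(I)

The 1 ammonium counter-ion carries a total charge of +1, so each complex ion is 1−.
Ligand charges: 1×azido (-1 each), 1×nitrato (-1 each); total -2. So Ag + (-2) = 1−, giving Ag = +1.
The complex ion is anionic, so silver takes the -ate form argentate(I).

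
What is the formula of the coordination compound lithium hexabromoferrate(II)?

Ligands: 6 bromo (Br, -1). Ligand charge sum = -6.
Charge balance with lithium (+1) requires 1 complex ion per 4 lithium.

Li4[FeBr6]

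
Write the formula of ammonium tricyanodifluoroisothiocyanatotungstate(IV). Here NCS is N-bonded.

Ligands: 2 fluoro (F, -1), 3 cyano (CN, -1), 1 isothiocyanato (NCS, -1). Ligand charge sum = -6.
With W in oxidation state +4, the complex ion is [W...]^2−.
Charge balance with ammonium (+1) requires 1 complex ion per 2 ammonium.

(NH4)2[W(CN)3F2(NCS)]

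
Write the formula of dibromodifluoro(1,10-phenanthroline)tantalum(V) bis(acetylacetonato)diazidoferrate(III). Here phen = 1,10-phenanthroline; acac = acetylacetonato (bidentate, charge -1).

[TaBr2F2(phen)][Fe(acac)2(N3)2]

Cation [Ta…]: ligand charges -4, Ta(V) ⇒ ion charge 1+.
Anion [Fe…]: ligand charges -4, Fe(III) ⇒ ion charge 1−.
One 1+ cation balances one 1− anion.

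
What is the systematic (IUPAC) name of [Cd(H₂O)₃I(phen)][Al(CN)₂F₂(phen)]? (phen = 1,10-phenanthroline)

triaquaiodo(1,10-phenanthroline)cadmium(II) dicyanodifluoro(1,10-phenanthroline)aluminate(III)

Both ions are complex: the cation is named first with the plain metal name, the anion second with the -ate form; each ion's ligands are alphabetised independently.
Aluminium is always +3 in its complexes; the anion's ligand charges sum to -4, so the complex anion is 1−.
A 1:1 salt means the cation carries the equal and opposite charge, 1+.
Cation: ligand charges sum to -1; for the ion to be 1+, Cd = +2.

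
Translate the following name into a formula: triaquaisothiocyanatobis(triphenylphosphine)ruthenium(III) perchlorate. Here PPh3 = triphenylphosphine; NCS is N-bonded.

[Ru(H2O)3(NCS)(PPh3)2](ClO4)2

Ligands: 2 triphenylphosphine (PPh3, neutral), 3 aqua (H2O, neutral), 1 isothiocyanato (NCS, -1). Ligand charge sum = -1.
With Ru in oxidation state +3, the complex ion is [Ru...]^2+.
Charge balance with perchlorate (-1) requires 1 complex ion per 2 perchlorate.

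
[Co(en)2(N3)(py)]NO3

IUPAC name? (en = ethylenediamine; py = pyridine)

azidobis(ethylenediamine)(pyridine)cobalt(II) nitrate

The 1 nitrate counter-ion carries a total charge of -1, so each complex ion is 1+.
Ligand charges: 1×azido (-1 each), 2×ethylenediamine (neutral), 1×pyridine (neutral); total -1. So Co + (-1) = 1+, giving Co = +2.
Ligands are named alphabetically: azido before ethylenediamine before pyridine.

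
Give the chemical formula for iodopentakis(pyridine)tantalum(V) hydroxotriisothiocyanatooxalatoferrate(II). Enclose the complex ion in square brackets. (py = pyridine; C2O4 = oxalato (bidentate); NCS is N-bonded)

[TaI(py)5][Fe(C2O4)(NCS)3(OH)]

Cation [Ta…]: ligand charges -1, Ta(V) ⇒ ion charge 4+.
Anion [Fe…]: ligand charges -6, Fe(II) ⇒ ion charge 4−.
One 4+ cation balances one 4− anion.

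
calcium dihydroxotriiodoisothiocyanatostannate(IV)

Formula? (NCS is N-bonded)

Ca[SnI3(NCS)(OH)2]

Ligands: 1 isothiocyanato (NCS, -1), 3 iodo (I, -1), 2 hydroxo (OH, -1). Ligand charge sum = -6.
With Sn in oxidation state +4, the complex ion is [Sn...]^2−.
Charge balance with calcium (+2) requires 1 complex ion per 1 calcium.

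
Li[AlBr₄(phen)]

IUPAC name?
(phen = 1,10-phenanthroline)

The 1 lithium counter-ion carries a total charge of +1, so each complex ion is 1−.
Ligand charges: 4×bromo (-1 each), 1×1,10-phenanthroline (neutral); total -4. So Al + (-4) = 1−, giving Al = +3.
Ligands are named alphabetically: bromo before phenanthroline.
The complex ion is anionic, so aluminium takes the -ate form aluminate(III).

lithium tetrabromo(1,10-phenanthroline)aluminate(III)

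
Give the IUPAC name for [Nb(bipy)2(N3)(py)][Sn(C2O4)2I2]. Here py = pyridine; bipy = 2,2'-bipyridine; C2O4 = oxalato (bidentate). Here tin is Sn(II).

Sn is given as +2; the anion's ligand charges sum to -6, so the complex anion is 4−.
A 1:1 salt means the cation carries the equal and opposite charge, 4+.
Cation: ligand charges sum to -1; for the ion to be 4+, Nb = +5.

azidobis(2,2'-bipyridine)(pyridine)niobium(V) diiododioxalatostannate(II)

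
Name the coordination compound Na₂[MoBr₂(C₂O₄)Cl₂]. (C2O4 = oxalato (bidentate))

sodium dibromodichlorooxalatomolybdate(IV)

The 2 sodium counter-ions carry a total charge of +2, so each complex ion is 2−.
Ligand charges: 2×chloro (-1 each), 2×bromo (-1 each), 1×oxalato (-2 each); total -6. So Mo + (-6) = 2−, giving Mo = +4.
Ligands are named alphabetically: bromo before chloro before oxalato.
The complex ion is anionic, so molybdenum takes the -ate form molybdate(IV).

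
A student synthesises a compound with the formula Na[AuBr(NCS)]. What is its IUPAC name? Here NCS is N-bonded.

sodium bromoisothiocyanatoaurate(I)

The 1 sodium counter-ion carries a total charge of +1, so each complex ion is 1−.
Ligand charges: 1×isothiocyanato (-1 each), 1×bromo (-1 each); total -2. So Au + (-2) = 1−, giving Au = +1.
The complex ion is anionic, so gold takes the -ate form aurate(I).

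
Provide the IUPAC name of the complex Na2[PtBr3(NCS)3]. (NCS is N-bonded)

The 2 sodium counter-ions carry a total charge of +2, so each complex ion is 2−.
Ligand charges: 3×isothiocyanato (-1 each), 3×bromo (-1 each); total -6. So Pt + (-6) = 2−, giving Pt = +4.
The complex ion is anionic, so platinum takes the -ate form platinate(IV).

sodium tribromotriisothiocyanatoplatinate(IV)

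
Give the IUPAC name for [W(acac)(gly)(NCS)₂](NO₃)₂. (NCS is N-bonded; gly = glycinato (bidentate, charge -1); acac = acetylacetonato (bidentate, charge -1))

The 2 nitrate counter-ions carry a total charge of -2, so each complex ion is 2+.
Ligand charges: 2×isothiocyanato (-1 each), 1×glycinato (-1 each), 1×acetylacetonato (-1 each); total -4. So W + (-4) = 2+, giving W = +6.
Ligands are named alphabetically: acetylacetonato before glycinato before isothiocyanato.

(acetylacetonato)(glycinato)diisothiocyanatotungsten(VI) nitrate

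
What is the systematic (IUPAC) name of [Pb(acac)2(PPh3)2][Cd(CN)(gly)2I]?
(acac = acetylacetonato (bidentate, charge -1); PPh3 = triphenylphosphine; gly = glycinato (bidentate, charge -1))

Both ions are complex: the cation is named first with the plain metal name, the anion second with the -ate form; each ion's ligands are alphabetised independently.
Cadmium is always +2 in its complexes; the anion's ligand charges sum to -4, so the complex anion is 2−.
A 1:1 salt means the cation carries the equal and opposite charge, 2+.
Cation: ligand charges sum to -2; for the ion to be 2+, Pb = +4.

bis(acetylacetonato)bis(triphenylphosphine)lead(IV) cyanobis(glycinato)iodocadmate(II)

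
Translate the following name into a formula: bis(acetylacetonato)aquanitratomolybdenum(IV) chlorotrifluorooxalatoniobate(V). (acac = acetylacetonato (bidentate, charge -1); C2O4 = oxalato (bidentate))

Cation [Mo…]: ligand charges -3, Mo(IV) ⇒ ion charge 1+.
Anion [Nb…]: ligand charges -6, Nb(V) ⇒ ion charge 1−.
One 1+ cation balances one 1− anion.

[Mo(acac)2(H2O)(NO3)][Nb(C2O4)ClF3]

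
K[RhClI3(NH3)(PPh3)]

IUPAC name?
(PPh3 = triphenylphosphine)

potassium amminechlorotriiodo(triphenylphosphine)rhodate(III)

The 1 potassium counter-ion carries a total charge of +1, so each complex ion is 1−.
Ligand charges: 1×ammine (neutral), 1×triphenylphosphine (neutral), 3×iodo (-1 each), 1×chloro (-1 each); total -4. So Rh + (-4) = 1−, giving Rh = +3.
Ligands are named alphabetically: ammine before chloro before iodo before triphenylphosphine.
The complex ion is anionic, so rhodium takes the -ate form rhodate(III).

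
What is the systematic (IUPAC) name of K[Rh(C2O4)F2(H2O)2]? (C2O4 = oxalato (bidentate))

potassium diaquadifluorooxalatorhodate(III)

The 1 potassium counter-ion carries a total charge of +1, so each complex ion is 1−.
Ligand charges: 1×oxalato (-2 each), 2×aqua (neutral), 2×fluoro (-1 each); total -4. So Rh + (-4) = 1−, giving Rh = +3.
The complex ion is anionic, so rhodium takes the -ate form rhodate(III).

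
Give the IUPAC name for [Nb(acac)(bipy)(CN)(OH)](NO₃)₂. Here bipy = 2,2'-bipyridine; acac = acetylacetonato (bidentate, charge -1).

(acetylacetonato)(2,2'-bipyridine)cyanohydroxoniobium(V) nitrate

The 2 nitrate counter-ions carry a total charge of -2, so each complex ion is 2+.
Ligand charges: 1×cyano (-1 each), 1×hydroxo (-1 each), 1×2,2'-bipyridine (neutral), 1×acetylacetonato (-1 each); total -3. So Nb + (-3) = 2+, giving Nb = +5.
Ligands are named alphabetically: acetylacetonato before bipyridine before cyano before hydroxo.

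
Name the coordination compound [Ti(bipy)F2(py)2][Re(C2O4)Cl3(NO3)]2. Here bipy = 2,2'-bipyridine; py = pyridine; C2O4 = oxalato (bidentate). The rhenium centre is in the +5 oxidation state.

(2,2'-bipyridine)difluorobis(pyridine)titanium(IV) trichloronitratooxalatorhenate(V)

Re is given as +5; the anion's ligand charges sum to -6, so the complex anion is 1−.
With 2 anions per cation, the cation must be 2×1 = 2+.
Cation: ligand charges sum to -2; for the ion to be 2+, Ti = +4.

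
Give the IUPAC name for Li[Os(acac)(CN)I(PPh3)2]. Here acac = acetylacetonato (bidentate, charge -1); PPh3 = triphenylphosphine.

The 1 lithium counter-ion carries a total charge of +1, so each complex ion is 1−.
Ligand charges: 1×acetylacetonato (-1 each), 1×cyano (-1 each), 1×iodo (-1 each), 2×triphenylphosphine (neutral); total -3. So Os + (-3) = 1−, giving Os = +2.
The complex ion is anionic, so osmium takes the -ate form osmate(II).

lithium (acetylacetonato)cyanoiodobis(triphenylphosphine)osmate(II)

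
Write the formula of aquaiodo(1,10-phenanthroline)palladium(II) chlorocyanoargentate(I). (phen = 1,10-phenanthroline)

[Pd(H2O)I(phen)][AgCl(CN)]

Cation [Pd…]: ligand charges -1, Pd(II) ⇒ ion charge 1+.
Anion [Ag…]: ligand charges -2, Ag(I) ⇒ ion charge 1−.
One 1+ cation balances one 1− anion.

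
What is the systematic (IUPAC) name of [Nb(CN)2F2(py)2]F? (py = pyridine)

dicyanodifluorobis(pyridine)niobium(V) fluoride

The 1 fluoride counter-ion carries a total charge of -1, so each complex ion is 1+.
Ligand charges: 2×cyano (-1 each), 2×pyridine (neutral), 2×fluoro (-1 each); total -4. So Nb + (-4) = 1+, giving Nb = +5.
Ligands are named alphabetically: cyano before fluoro before pyridine.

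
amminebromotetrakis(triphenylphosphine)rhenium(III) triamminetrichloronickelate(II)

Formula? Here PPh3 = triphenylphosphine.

[ReBr(NH3)(PPh3)4][NiCl3(NH3)3]2

Cation [Re…]: ligand charges -1, Re(III) ⇒ ion charge 2+.
Anion [Ni…]: ligand charges -3, Ni(II) ⇒ ion charge 1−.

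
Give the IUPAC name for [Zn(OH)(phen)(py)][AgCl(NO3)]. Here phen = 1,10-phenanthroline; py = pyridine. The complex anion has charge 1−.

Both ions are complex: the cation is named first with the plain metal name, the anion second with the -ate form; each ion's ligands are alphabetised independently.
The complex anion is given as 1−; its ligand charges sum to -2, so Ag = +1.
A 1:1 salt means the cation carries the equal and opposite charge, 1+.
Cation: ligand charges sum to -1; for the ion to be 1+, Zn = +2.

hydroxo(1,10-phenanthroline)(pyridine)zinc(II) chloronitratoargentate(I)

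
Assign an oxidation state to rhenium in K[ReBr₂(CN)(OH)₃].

1 potassium outside the brackets (+1 each) → the complex ion is 1−.
Ligand charges: 1×CN = -1; 3×OH = -3; 2×Br = -2; sum -6.
Re + (-6) = 1− ⇒ Re is +5.

+5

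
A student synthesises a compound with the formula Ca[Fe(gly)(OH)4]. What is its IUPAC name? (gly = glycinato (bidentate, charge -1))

calcium (glycinato)tetrahydroxoferrate(III)

The 1 calcium counter-ion carries a total charge of +2, so each complex ion is 2−.
Ligand charges: 1×glycinato (-1 each), 4×hydroxo (-1 each); total -5. So Fe + (-5) = 2−, giving Fe = +3.
The complex ion is anionic, so iron takes the -ate form ferrate(III).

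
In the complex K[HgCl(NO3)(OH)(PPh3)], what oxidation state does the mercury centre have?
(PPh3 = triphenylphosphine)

1 potassium outside the brackets (+1 each) → the complex ion is 1−.
Ligand charges: 1×Cl = -1; 1×OH = -1; 1×NO3 = -1; 1×PPh3 neutral; sum -3.
Hg + (-3) = 1− ⇒ Hg is +2.

+2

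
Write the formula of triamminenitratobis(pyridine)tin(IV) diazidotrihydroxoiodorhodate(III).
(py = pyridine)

Cation [Sn…]: ligand charges -1, Sn(IV) ⇒ ion charge 3+.
Anion [Rh…]: ligand charges -6, Rh(III) ⇒ ion charge 3−.
One 3+ cation balances one 3− anion.

[Sn(NH3)3(NO3)(py)2][RhI(N3)2(OH)3]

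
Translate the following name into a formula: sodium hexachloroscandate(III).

Na3[ScCl6]

Ligands: 6 chloro (Cl, -1). Ligand charge sum = -6.
Charge balance with sodium (+1) requires 1 complex ion per 3 sodium.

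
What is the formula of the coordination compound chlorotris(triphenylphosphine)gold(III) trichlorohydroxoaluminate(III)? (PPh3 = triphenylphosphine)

Cation [Au…]: ligand charges -1, Au(III) ⇒ ion charge 2+.
Anion [Al…]: ligand charges -4, Al(III) ⇒ ion charge 1−.

[AuCl(PPh3)3][AlCl3(OH)]2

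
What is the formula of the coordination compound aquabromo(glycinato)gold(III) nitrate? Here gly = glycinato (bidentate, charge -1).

[AuBr(gly)(H2O)]NO3

Ligands: 1 bromo (Br, -1), 1 glycinato (gly, -1), 1 aqua (H2O, neutral). Ligand charge sum = -2.
With Au in oxidation state +3, the complex ion is [Au...]^1+.
Charge balance with nitrate (-1) requires 1 complex ion per 1 nitrate.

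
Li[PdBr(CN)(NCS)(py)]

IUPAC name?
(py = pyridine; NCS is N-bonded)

lithium bromocyanoisothiocyanato(pyridine)palladate(II)

The 1 lithium counter-ion carries a total charge of +1, so each complex ion is 1−.
Ligand charges: 1×bromo (-1 each), 1×cyano (-1 each), 1×pyridine (neutral), 1×isothiocyanato (-1 each); total -3. So Pd + (-3) = 1−, giving Pd = +2.
Ligands are named alphabetically: bromo before cyano before isothiocyanato before pyridine.
The complex ion is anionic, so palladium takes the -ate form palladate(II).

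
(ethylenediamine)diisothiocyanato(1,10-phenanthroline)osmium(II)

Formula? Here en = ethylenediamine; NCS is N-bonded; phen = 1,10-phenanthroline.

Ligands: 1 ethylenediamine (en, neutral), 2 isothiocyanato (NCS, -1), 1 1,10-phenanthroline (phen, neutral). Ligand charge sum = -2.
With Os in oxidation state +2, the complex ion is [Os...].

[Os(en)(NCS)2(phen)]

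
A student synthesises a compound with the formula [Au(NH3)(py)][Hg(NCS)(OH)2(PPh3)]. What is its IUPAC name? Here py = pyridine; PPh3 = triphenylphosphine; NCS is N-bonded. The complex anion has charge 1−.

Both ions are complex: the cation is named first with the plain metal name, the anion second with the -ate form; each ion's ligands are alphabetised independently.
The complex anion is given as 1−; its ligand charges sum to -3, so Hg = +2.
A 1:1 salt means the cation carries the equal and opposite charge, 1+.
Cation: ligand charges sum to 0; for the ion to be 1+, Au = +1.

ammine(pyridine)gold(I) dihydroxoisothiocyanato(triphenylphosphine)mercurate(II)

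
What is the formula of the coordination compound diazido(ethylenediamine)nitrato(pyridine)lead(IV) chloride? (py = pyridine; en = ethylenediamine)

Ligands: 1 nitrato (NO3, -1), 1 pyridine (py, neutral), 1 ethylenediamine (en, neutral), 2 azido (N3, -1). Ligand charge sum = -3.
Charge balance with chloride (-1) requires 1 complex ion per 1 chloride.

[Pb(en)(N3)2(NO3)(py)]Cl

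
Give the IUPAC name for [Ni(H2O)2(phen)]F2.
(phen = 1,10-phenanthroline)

The 2 fluoride counter-ions carry a total charge of -2, so each complex ion is 2+.
Ligand charges: 1×1,10-phenanthroline (neutral), 2×aqua (neutral); total 0. So Ni + (0) = 2+, giving Ni = +2.
Ligands are named alphabetically: aqua before phenanthroline.

diaqua(1,10-phenanthroline)nickel(II) fluoride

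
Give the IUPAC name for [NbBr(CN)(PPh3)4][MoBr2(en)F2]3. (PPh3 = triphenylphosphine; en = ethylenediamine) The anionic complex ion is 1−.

Both ions are complex: the cation is named first with the plain metal name, the anion second with the -ate form; each ion's ligands are alphabetised independently.
The complex anion is given as 1−; its ligand charges sum to -4, so Mo = +3.
With 3 anions per cation, the cation must be 3×1 = 3+.
Cation: ligand charges sum to -2; for the ion to be 3+, Nb = +5.

bromocyanotetrakis(triphenylphosphine)niobium(V) dibromo(ethylenediamine)difluoromolybdate(III)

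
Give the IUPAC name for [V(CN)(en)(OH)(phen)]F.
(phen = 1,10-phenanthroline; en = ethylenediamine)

The 1 fluoride counter-ion carries a total charge of -1, so each complex ion is 1+.
Ligand charges: 1×1,10-phenanthroline (neutral), 1×ethylenediamine (neutral), 1×hydroxo (-1 each), 1×cyano (-1 each); total -2. So V + (-2) = 1+, giving V = +3.
Ligands are named alphabetically: cyano before ethylenediamine before hydroxo before phenanthroline.

cyano(ethylenediamine)hydroxo(1,10-phenanthroline)vanadium(III) fluoride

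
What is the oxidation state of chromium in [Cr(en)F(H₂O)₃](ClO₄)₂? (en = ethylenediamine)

2 perchlorate outside the brackets (-1 each) → the complex ion is 2+.
Ligand charges: 3×H2O neutral; 1×F = -1; 1×en neutral; sum -1.
Cr + (-1) = 2+ ⇒ Cr is +3.

+3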